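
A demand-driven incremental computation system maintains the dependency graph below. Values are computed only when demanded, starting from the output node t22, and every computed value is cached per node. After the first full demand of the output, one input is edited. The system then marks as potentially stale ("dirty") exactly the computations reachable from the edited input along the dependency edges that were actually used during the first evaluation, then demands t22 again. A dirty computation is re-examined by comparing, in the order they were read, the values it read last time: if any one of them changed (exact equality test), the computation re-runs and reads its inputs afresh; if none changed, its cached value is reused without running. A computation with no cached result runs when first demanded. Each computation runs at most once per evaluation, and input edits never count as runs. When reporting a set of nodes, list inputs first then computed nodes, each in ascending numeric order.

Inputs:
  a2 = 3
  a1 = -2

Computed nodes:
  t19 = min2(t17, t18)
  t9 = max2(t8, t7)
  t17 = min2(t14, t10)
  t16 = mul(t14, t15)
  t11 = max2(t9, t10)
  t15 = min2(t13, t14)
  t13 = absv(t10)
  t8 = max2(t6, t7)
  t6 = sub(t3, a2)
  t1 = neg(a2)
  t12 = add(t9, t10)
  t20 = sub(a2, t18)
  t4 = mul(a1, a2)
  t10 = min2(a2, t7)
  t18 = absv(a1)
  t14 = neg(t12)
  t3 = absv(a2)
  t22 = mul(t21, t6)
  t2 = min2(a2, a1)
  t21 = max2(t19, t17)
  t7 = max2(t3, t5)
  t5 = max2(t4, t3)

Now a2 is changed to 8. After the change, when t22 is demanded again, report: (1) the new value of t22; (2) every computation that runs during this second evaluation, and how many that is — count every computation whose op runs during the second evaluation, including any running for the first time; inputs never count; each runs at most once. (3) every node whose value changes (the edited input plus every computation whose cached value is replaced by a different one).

First evaluation (everything demanded from the output):
  t3 = absv(3) = 3
  t4 = mul(-2, 3) = -6
  t5 = max2(-6, 3) = 3
  t6 = sub(3, 3) = 0
  t7 = max2(3, 3) = 3
  t8 = max2(0, 3) = 3
  t9 = max2(3, 3) = 3
  t10 = min2(3, 3) = 3
  t12 = add(3, 3) = 6
  t14 = neg(6) = -6
  t17 = min2(-6, 3) = -6
  t18 = absv(-2) = 2
  t19 = min2(-6, 2) = -6
  t21 = max2(-6, -6) = -6
  t22 = mul(-6, 0) = 0

Propagation after the edit:
  t3: runs — a2 3->8; result 8.
  t4: runs — a2 3->8; result -16.
  t5: runs — t4 -6->-16; t3 3->8; result 8.
  t6: runs — t3 3->8; a2 3->8; result 0 (same value as before).
  t7: runs — t3 3->8; t5 3->8; result 8.
  t8: runs — t7 3->8; result 8.
  t9: runs — t8 3->8; t7 3->8; result 8.
  t10: runs — a2 3->8; t7 3->8; result 8.
  t12: runs — t9 3->8; t10 3->8; result 16.
  t14: runs — t12 6->16; result -16.
  t17: runs — t14 -6->-16; t10 3->8; result -16.
  t19: runs — t17 -6->-16; result -16.
  t21: runs — t19 -6->-16; t17 -6->-16; result -16.
  t22: runs — t21 -6->-16; result 0 (same value as before).

New value of t22: 0.
Computations that run: t3, t4, t5, t6, t7, t8, t9, t10, t12, t14, t17, t19, t21, t22 — 14 in total.
Values that change: a2, t3, t4, t5, t7, t8, t9, t10, t12, t14, t17, t19, t21.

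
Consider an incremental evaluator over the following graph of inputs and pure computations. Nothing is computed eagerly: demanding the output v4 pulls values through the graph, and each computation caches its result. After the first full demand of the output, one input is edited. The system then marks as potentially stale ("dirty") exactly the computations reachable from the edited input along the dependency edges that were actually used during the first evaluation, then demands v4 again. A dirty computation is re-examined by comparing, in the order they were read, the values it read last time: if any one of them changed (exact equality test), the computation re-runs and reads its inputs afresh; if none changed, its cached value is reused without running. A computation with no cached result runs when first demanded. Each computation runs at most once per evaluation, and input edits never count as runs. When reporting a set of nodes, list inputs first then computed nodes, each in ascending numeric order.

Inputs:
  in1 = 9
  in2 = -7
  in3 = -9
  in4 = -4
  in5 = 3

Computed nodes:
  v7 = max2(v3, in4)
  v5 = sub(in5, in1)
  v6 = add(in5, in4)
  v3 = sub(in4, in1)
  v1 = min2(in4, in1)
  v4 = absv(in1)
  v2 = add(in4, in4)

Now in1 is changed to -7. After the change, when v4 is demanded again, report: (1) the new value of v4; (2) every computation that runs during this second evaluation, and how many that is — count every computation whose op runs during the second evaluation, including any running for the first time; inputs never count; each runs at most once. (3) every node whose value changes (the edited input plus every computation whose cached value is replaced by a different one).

v4 now evaluates to 7.
Run set: v4 (1 run).
Changed values: in1, v4.

Initial pass — values computed on the first demand:
  v4 = absv(9) = 9

Second demand — change propagation:
  v4: re-runs because in1 9->-7; new result 7.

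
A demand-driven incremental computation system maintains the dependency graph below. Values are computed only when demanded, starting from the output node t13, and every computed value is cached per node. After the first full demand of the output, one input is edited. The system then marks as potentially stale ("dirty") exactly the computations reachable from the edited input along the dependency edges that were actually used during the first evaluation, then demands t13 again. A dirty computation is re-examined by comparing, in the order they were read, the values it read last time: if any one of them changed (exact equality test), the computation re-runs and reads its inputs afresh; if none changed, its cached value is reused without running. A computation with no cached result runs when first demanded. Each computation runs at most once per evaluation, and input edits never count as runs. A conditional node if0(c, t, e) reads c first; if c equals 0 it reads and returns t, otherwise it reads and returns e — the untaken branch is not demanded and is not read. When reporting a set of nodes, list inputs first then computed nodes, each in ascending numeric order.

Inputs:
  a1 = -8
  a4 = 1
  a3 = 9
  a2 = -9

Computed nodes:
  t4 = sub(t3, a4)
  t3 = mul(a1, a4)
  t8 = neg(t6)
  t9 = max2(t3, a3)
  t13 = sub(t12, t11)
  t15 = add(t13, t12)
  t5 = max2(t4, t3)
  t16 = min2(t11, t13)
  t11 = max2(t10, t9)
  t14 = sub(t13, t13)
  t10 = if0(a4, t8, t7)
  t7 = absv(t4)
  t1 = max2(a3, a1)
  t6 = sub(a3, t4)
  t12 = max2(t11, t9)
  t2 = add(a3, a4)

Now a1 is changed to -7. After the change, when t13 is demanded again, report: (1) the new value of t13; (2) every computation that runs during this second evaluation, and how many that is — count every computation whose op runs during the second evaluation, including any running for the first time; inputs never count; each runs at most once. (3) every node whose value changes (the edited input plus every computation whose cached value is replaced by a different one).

First evaluation (everything demanded from the output):
  t3 = mul(-8, 1) = -8
  t4 = sub(-8, 1) = -9
  t7 = absv(-9) = 9
  t9 = max2(-8, 9) = 9
  t10 = if0(a4=1 -> else branch t7) = 9
  t11 = max2(9, 9) = 9
  t12 = max2(9, 9) = 9
  t13 = sub(9, 9) = 0

Propagation after the edit:
  t3: runs — a1 -8->-7; result -7.
  t4: runs — t3 -8->-7; result -8.
  t7: runs — t4 -9->-8; result 8.
  t9: runs — t3 -8->-7; result 9 (same value as before).
  t10: runs — t7 9->8; result 8.
  t11: runs — t10 9->8; result 9 (same value as before).
  t12: checked — values it read are unchanged (t11 unchanged, t9 unchanged); reused cached 9 without running.
  t13: checked — values it read are unchanged (t12 unchanged, t11 unchanged); reused cached 0 without running.

Key observation: the cutoff stops propagation at t12 — its inputs' values are unchanged, so it reuses its cache.

New value of t13: 0.
Computations that run: t3, t4, t7, t9, t10, t11 — 6 in total.
Values that change: a1, t3, t4, t7, t10.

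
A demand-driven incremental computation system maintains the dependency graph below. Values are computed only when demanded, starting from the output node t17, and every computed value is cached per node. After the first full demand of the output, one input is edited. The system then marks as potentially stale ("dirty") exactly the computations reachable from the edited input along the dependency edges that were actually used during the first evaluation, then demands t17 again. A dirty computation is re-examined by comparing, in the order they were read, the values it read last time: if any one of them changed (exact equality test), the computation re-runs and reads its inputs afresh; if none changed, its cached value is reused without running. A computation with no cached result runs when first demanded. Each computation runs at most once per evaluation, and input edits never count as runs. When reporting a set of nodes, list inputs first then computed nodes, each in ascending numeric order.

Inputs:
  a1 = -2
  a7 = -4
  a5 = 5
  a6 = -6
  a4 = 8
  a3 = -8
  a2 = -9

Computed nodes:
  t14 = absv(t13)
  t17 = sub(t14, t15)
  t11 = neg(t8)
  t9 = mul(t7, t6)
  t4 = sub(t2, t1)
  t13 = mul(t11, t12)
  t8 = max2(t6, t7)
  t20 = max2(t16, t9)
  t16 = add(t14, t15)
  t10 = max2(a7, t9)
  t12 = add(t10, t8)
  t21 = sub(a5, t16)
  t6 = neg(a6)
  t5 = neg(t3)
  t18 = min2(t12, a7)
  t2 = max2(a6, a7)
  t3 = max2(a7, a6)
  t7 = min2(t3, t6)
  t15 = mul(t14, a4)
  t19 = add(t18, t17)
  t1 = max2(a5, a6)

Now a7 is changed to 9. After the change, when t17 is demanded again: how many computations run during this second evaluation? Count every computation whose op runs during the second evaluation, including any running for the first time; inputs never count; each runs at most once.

Computations that run: t3, t7, t8, t9, t10, t12, t13, t14, t15, t17 — 10 in total.
Key observation: the cutoff stops propagation at t11 — its inputs' values are unchanged, so it reuses its cache.

First evaluation (everything demanded from the output):
  t3 = max2(-4, -6) = -4
  t6 = neg(-6) = 6
  t7 = min2(-4, 6) = -4
  t8 = max2(6, -4) = 6
  t9 = mul(-4, 6) = -24
  t10 = max2(-4, -24) = -4
  t11 = neg(6) = -6
  t12 = add(-4, 6) = 2
  t13 = mul(-6, 2) = -12
  t14 = absv(-12) = 12
  t15 = mul(12, 8) = 96
  t17 = sub(12, 96) = -84

Propagation after the edit:
  t3: runs — a7 -4->9; result 9.
  t7: runs — t3 -4->9; result 6.
  t8: runs — t7 -4->6; result 6 (same value as before).
  t9: runs — t7 -4->6; result 36.
  t10: runs — a7 -4->9; t9 -24->36; result 36.
  t11: checked — values it read are unchanged (t8 unchanged); reused cached -6 without running.
  t12: runs — t10 -4->36; result 42.
  t13: runs — t12 2->42; result -252.
  t14: runs — t13 -12->-252; result 252.
  t15: runs — t14 12->252; result 2016.
  t17: runs — t14 12->252; t15 96->2016; result -1764.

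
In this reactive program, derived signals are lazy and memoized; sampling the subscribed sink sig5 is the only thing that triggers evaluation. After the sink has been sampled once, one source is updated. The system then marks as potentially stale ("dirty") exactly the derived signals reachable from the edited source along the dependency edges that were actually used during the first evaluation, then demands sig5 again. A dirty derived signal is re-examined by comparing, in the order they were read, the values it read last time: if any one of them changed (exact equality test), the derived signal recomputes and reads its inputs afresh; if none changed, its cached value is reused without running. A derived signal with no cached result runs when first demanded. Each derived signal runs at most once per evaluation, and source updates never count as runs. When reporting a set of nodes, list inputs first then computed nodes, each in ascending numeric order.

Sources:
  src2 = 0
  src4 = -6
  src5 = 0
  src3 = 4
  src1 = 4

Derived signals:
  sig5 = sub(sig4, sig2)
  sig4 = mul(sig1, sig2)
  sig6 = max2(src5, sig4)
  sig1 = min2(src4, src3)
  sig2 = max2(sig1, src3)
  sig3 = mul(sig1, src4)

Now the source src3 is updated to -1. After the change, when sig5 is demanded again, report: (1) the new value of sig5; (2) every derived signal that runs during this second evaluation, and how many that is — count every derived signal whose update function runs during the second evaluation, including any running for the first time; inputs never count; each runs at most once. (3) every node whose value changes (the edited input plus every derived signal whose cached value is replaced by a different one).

First demand of the output computes:
  sig1 = min2(-6, 4) = -6
  sig2 = max2(-6, 4) = 4
  sig4 = mul(-6, 4) = -24
  sig5 = sub(-24, 4) = -28

After the edit, cleaning proceeds:
  sig1: a read changed (src3 4->-1) — executes, giving -6 — identical to its old value.
  sig2: a read changed (src3 4->-1) — executes, giving -1.
  sig4: a read changed (sig2 4->-1) — executes, giving 6.
  sig5: a read changed (sig4 -24->6; sig2 4->-1) — executes, giving 7.

Demanding sig5 again yields 7.
4 derived signals run: sig1, sig2, sig4, sig5.
The nodes whose values change: src3, sig2, sig4, sig5.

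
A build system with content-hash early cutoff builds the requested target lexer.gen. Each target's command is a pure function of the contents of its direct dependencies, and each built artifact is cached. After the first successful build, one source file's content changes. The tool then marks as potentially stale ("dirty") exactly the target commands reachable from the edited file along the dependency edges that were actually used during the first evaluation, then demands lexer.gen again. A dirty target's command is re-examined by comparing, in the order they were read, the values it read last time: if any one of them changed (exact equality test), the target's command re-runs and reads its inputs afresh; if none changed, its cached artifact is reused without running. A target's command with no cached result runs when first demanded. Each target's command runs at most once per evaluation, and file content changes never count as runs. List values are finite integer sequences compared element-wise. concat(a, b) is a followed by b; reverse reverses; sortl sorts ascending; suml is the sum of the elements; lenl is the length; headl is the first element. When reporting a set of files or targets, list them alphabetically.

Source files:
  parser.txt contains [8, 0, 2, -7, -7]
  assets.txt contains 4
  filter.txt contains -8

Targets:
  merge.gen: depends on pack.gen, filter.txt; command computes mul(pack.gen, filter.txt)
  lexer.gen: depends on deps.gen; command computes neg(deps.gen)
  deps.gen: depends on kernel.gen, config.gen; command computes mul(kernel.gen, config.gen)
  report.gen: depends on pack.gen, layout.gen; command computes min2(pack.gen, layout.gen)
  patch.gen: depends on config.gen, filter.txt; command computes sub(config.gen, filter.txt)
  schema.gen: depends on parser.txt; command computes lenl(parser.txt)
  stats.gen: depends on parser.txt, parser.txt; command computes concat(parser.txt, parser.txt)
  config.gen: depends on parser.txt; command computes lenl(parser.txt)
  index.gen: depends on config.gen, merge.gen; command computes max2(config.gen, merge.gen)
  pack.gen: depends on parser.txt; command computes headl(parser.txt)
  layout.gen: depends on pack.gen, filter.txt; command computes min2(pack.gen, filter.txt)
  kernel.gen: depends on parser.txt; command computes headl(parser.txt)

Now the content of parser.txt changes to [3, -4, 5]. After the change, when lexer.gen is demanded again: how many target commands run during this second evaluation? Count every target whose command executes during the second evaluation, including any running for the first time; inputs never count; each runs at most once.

First evaluation (everything demanded from the output):
  config.gen = lenl([8, 0, 2, -7, -7]) = 5
  kernel.gen = headl([8, 0, 2, -7, -7]) = 8
  deps.gen = mul(8, 5) = 40
  lexer.gen = neg(40) = -40

Propagation after the edit:
  config.gen: runs — parser.txt [8, 0, 2, -7, -7]->[3, -4, 5]; result 3.
  kernel.gen: runs — parser.txt [8, 0, 2, -7, -7]->[3, -4, 5]; result 3.
  deps.gen: runs — kernel.gen 8->3; config.gen 5->3; result 9.
  lexer.gen: runs — deps.gen 40->9; result -9.

Target commands that run: config.gen, deps.gen, kernel.gen, lexer.gen — 4 in total.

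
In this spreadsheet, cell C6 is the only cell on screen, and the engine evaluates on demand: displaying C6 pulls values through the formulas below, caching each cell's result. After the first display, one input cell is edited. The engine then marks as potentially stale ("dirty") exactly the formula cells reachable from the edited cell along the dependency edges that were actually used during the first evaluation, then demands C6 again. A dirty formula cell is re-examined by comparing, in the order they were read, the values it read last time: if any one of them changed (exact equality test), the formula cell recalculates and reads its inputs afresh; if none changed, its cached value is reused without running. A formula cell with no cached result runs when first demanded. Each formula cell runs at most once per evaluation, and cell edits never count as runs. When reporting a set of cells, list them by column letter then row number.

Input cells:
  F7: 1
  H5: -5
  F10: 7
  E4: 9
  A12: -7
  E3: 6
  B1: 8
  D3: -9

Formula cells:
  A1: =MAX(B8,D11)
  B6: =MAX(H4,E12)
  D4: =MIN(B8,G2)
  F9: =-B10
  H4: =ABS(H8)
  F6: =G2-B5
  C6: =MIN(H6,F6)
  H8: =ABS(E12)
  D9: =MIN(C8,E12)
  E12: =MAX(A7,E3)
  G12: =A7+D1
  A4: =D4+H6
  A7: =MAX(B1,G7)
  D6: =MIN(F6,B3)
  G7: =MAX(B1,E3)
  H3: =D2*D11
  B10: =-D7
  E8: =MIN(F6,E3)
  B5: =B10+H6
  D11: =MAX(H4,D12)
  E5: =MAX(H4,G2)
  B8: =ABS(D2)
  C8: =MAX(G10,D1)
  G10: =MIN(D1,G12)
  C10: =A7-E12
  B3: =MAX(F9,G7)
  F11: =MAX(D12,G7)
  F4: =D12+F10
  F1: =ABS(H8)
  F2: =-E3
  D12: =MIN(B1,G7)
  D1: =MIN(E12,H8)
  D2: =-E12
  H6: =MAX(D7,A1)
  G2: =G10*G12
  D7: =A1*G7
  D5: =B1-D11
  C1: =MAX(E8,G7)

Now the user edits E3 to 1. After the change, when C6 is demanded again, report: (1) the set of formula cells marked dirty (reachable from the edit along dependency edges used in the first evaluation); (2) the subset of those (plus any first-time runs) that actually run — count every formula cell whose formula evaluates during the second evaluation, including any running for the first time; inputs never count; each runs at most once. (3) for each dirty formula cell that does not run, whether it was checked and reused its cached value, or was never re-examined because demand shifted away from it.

Initial pass — values computed on the first demand:
  G7 = MAX(8, 6) = 8
  A7 = MAX(8, 8) = 8
  D12 = MIN(8, 8) = 8
  E12 = MAX(8, 6) = 8
  D2 = -(8) = -8
  B8 = ABS(-8) = 8
  H8 = ABS(8) = 8
  D1 = MIN(8, 8) = 8
  G12 = 8 + 8 = 16
  G10 = MIN(8, 16) = 8
  G2 = 8 * 16 = 128
  H4 = ABS(8) = 8
  D11 = MAX(8, 8) = 8
  A1 = MAX(8, 8) = 8
  D7 = 8 * 8 = 64
  B10 = -(64) = -64
  H6 = MAX(64, 8) = 64
  B5 = -64 + 64 = 0
  F6 = 128 - 0 = 128
  C6 = MIN(64, 128) = 64

Second demand — change propagation:
  G7: re-runs because E3 6->1; new result 8 (unchanged).
  A7: re-examined; everything it read last time is the same (B1 unchanged, G7 unchanged) — cache 8 kept, no run.
  D12: re-examined; everything it read last time is the same (B1 unchanged, G7 unchanged) — cache 8 kept, no run.
  E12: re-runs because E3 6->1; new result 8 (unchanged).
  D2: re-examined; everything it read last time is the same (E12 unchanged) — cache -8 kept, no run.
  B8: re-examined; everything it read last time is the same (D2 unchanged) — cache 8 kept, no run.
  H8: re-examined; everything it read last time is the same (E12 unchanged) — cache 8 kept, no run.
  D1: re-examined; everything it read last time is the same (E12 unchanged, H8 unchanged) — cache 8 kept, no run.
  G12: re-examined; everything it read last time is the same (A7 unchanged, D1 unchanged) — cache 16 kept, no run.
  G10: re-examined; everything it read last time is the same (D1 unchanged, G12 unchanged) — cache 8 kept, no run.
  G2: re-examined; everything it read last time is the same (G10 unchanged, G12 unchanged) — cache 128 kept, no run.
  H4: re-examined; everything it read last time is the same (H8 unchanged) — cache 8 kept, no run.
  D11: re-examined; everything it read last time is the same (H4 unchanged, D12 unchanged) — cache 8 kept, no run.
  A1: re-examined; everything it read last time is the same (B8 unchanged, D11 unchanged) — cache 8 kept, no run.
  D7: re-examined; everything it read last time is the same (A1 unchanged, G7 unchanged) — cache 64 kept, no run.
  B10: re-examined; everything it read last time is the same (D7 unchanged) — cache -64 kept, no run.
  H6: re-examined; everything it read last time is the same (D7 unchanged, A1 unchanged) — cache 64 kept, no run.
  B5: re-examined; everything it read last time is the same (B10 unchanged, H6 unchanged) — cache 0 kept, no run.
  F6: re-examined; everything it read last time is the same (G2 unchanged, B5 unchanged) — cache 128 kept, no run.
  C6: re-examined; everything it read last time is the same (H6 unchanged, F6 unchanged) — cache 64 kept, no run.

The important point: at A7 every value read last time is unchanged, so the dirty flag clears without a run.

Dirty set: A1, A7, B5, B8, B10, C6, D1, D2, D7, D11, D12, E12, F6, G2, G7, G10, G12, H4, H6, H8.
Run set: E12, G7 (2 run).
Re-examined without running (cache reused): A1, A7, B5, B8, B10, C6, D1, D2, D7, D11, D12, F6, G2, G10, G12, H4, H6, H8.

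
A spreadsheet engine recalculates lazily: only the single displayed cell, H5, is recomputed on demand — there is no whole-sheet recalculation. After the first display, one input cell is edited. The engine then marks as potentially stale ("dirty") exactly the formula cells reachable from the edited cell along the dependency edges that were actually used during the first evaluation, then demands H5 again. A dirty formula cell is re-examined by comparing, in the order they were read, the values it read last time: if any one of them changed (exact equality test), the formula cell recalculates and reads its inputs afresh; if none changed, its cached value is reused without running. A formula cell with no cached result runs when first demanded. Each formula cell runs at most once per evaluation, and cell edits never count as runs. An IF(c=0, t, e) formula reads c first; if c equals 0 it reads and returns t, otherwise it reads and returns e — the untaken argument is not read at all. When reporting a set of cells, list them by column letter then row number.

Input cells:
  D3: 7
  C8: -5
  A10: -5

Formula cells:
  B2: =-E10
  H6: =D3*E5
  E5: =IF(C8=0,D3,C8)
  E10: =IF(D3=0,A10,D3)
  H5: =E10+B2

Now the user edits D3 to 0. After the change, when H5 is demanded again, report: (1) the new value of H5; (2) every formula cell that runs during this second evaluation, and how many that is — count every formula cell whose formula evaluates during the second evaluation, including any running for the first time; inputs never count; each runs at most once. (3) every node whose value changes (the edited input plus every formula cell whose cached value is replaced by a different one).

New value of H5: 0.
Formula cells that run: B2, E10, H5 — 3 in total.
Values that change: B2, D3, E10.

First evaluation (everything demanded from the output):
  E10 = IF(D3=0: D3=7 -> else branch D3) = 7
  B2 = -(7) = -7
  H5 = 7 + -7 = 0

Propagation after the edit:
  E10: runs — D3 7->0; D3 7->0; result -5.
  B2: runs — E10 7->-5; result 5.
  H5: runs — E10 7->-5; B2 -7->5; result 0 (same value as before).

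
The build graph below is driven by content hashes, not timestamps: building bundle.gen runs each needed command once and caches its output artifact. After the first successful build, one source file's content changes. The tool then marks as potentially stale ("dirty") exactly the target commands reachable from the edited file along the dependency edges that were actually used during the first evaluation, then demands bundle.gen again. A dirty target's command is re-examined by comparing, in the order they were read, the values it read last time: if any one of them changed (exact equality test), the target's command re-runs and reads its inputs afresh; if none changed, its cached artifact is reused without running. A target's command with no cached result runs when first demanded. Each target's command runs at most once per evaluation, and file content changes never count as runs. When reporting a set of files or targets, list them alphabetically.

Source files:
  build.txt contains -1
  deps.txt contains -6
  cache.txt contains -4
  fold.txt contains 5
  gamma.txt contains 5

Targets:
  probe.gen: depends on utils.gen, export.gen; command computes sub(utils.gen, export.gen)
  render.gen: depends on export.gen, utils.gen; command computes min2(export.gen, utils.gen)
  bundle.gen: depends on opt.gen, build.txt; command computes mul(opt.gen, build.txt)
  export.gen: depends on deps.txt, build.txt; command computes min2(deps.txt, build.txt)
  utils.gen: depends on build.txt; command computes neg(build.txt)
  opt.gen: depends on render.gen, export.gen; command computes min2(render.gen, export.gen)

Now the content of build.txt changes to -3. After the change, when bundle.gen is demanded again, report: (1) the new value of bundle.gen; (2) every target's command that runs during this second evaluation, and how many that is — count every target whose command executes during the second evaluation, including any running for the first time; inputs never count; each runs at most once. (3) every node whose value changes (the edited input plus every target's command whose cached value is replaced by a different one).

Initial pass — values computed on the first demand:
  export.gen = min2(-6, -1) = -6
  utils.gen = neg(-1) = 1
  render.gen = min2(-6, 1) = -6
  opt.gen = min2(-6, -6) = -6
  bundle.gen = mul(-6, -1) = 6

Second demand — change propagation:
  export.gen: re-runs because build.txt -1->-3; new result -6 (unchanged).
  utils.gen: re-runs because build.txt -1->-3; new result 3.
  render.gen: re-runs because utils.gen 1->3; new result -6 (unchanged).
  opt.gen: re-examined; everything it read last time is the same (render.gen unchanged, export.gen unchanged) — cache -6 kept, no run.
  bundle.gen: re-runs because build.txt -1->-3; new result 18.

The important point: at opt.gen every value read last time is unchanged, so the dirty flag clears without a run.

bundle.gen now evaluates to 18.
Run set: bundle.gen, export.gen, render.gen, utils.gen (4 run).
Changed values: build.txt, bundle.gen, utils.gen.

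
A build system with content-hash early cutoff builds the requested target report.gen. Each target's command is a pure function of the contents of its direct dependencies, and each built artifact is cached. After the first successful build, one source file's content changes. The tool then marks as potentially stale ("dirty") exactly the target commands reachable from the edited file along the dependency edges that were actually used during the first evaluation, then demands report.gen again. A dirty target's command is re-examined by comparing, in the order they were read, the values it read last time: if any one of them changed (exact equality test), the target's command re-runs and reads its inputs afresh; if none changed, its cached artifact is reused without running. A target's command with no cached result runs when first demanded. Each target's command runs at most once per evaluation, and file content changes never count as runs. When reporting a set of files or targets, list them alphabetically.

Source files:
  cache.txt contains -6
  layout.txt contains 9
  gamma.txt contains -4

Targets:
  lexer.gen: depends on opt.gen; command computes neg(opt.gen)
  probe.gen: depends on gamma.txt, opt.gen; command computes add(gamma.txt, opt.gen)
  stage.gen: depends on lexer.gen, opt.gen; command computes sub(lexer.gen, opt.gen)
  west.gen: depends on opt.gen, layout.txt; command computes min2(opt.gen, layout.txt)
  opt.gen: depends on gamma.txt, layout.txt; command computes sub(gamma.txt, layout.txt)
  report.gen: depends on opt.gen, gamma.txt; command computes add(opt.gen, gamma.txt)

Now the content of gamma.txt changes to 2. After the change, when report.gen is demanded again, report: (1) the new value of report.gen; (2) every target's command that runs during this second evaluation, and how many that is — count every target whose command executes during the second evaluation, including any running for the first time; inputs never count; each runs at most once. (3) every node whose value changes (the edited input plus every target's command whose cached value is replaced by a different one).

New value of report.gen: -5.
Target commands that run: opt.gen, report.gen — 2 in total.
Values that change: gamma.txt, opt.gen, report.gen.

First evaluation (everything demanded from the output):
  opt.gen = sub(-4, 9) = -13
  report.gen = add(-13, -4) = -17

Propagation after the edit:
  opt.gen: runs — gamma.txt -4->2; result -7.
  report.gen: runs — opt.gen -13->-7; gamma.txt -4->2; result -5.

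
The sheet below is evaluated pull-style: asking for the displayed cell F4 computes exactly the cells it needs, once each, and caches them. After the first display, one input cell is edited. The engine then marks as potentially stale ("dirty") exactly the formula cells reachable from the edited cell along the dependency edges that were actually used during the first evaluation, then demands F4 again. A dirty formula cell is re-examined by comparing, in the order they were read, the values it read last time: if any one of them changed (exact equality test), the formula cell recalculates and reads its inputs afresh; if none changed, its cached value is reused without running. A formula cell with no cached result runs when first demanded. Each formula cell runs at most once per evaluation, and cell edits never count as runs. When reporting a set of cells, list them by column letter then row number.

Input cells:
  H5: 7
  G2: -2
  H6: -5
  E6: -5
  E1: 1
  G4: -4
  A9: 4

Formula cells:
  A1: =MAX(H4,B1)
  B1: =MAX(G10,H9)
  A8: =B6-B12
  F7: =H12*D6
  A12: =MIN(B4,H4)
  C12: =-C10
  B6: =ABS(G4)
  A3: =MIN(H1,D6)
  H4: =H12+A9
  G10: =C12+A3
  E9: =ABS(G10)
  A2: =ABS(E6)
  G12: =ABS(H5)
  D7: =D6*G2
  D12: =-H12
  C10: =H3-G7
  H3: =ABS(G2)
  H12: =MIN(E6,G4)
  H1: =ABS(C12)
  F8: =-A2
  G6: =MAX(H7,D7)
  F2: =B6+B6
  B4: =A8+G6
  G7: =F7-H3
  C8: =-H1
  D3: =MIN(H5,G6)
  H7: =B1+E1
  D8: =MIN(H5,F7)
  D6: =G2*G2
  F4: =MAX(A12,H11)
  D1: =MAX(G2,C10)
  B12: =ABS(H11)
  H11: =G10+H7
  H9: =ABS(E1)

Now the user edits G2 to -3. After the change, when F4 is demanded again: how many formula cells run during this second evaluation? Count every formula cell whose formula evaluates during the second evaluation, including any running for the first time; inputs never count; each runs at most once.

18 formula cells run: A3, A8, A12, B1, B4, B12, C10, C12, D6, D7, F4, F7, G6, G7, G10, H1, H3, H11.
Note where the cutoff bites: H7 is checked, finds nothing changed, and keeps its cache.

First demand of the output computes:
  B6 = ABS(-4) = 4
  D6 = -2 * -2 = 4
  D7 = 4 * -2 = -8
  H3 = ABS(-2) = 2
  H9 = ABS(1) = 1
  H12 = MIN(-5, -4) = -5
  F7 = -5 * 4 = -20
  G7 = -20 - 2 = -22
  C10 = 2 - -22 = 24
  C12 = -(24) = -24
  H1 = ABS(-24) = 24
  A3 = MIN(24, 4) = 4
  G10 = -24 + 4 = -20
  B1 = MAX(-20, 1) = 1
  H4 = -5 + 4 = -1
  H7 = 1 + 1 = 2
  G6 = MAX(2, -8) = 2
  H11 = -20 + 2 = -18
  B12 = ABS(-18) = 18
  A8 = 4 - 18 = -14
  B4 = -14 + 2 = -12
  A12 = MIN(-12, -1) = -12
  F4 = MAX(-12, -18) = -12

After the edit, cleaning proceeds:
  D6: a read changed (G2 -2->-3; G2 -2->-3) — executes, giving 9.
  D7: a read changed (D6 4->9; G2 -2->-3) — executes, giving -27.
  F7: a read changed (D6 4->9) — executes, giving -45.
  H3: a read changed (G2 -2->-3) — executes, giving 3.
  G7: a read changed (F7 -20->-45; H3 2->3) — executes, giving -48.
  C10: a read changed (H3 2->3; G7 -22->-48) — executes, giving 51.
  C12: a read changed (C10 24->51) — executes, giving -51.
  H1: a read changed (C12 -24->-51) — executes, giving 51.
  A3: a read changed (H1 24->51; D6 4->9) — executes, giving 9.
  G10: a read changed (C12 -24->-51; A3 4->9) — executes, giving -42.
  B1: a read changed (G10 -20->-42) — executes, giving 1 — identical to its old value.
  H7: dirty, but its reads are unchanged (B1 unchanged, E1 unchanged); cached 2 stands.
  G6: a read changed (D7 -8->-27) — executes, giving 2 — identical to its old value.
  H11: a read changed (G10 -20->-42) — executes, giving -40.
  B12: a read changed (H11 -18->-40) — executes, giving 40.
  A8: a read changed (B12 18->40) — executes, giving -36.
  B4: a read changed (A8 -14->-36) — executes, giving -34.
  A12: a read changed (B4 -12->-34) — executes, giving -34.
  F4: a read changed (A12 -12->-34; H11 -18->-40) — executes, giving -34.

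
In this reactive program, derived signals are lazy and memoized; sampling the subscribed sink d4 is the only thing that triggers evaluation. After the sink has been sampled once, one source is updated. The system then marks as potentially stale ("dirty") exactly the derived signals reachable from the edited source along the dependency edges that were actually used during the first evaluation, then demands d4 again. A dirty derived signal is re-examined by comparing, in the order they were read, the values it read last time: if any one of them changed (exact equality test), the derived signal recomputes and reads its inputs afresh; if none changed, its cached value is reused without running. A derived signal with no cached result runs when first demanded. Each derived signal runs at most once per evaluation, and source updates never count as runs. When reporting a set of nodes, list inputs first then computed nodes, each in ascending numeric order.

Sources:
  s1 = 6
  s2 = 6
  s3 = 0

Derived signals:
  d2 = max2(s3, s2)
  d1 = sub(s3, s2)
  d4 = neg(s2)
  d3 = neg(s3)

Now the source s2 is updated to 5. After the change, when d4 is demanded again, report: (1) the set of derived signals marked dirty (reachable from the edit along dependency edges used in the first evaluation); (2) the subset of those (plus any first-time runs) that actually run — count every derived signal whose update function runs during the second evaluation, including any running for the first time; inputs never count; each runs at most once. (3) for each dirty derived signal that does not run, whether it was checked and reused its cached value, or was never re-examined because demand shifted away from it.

First demand of the output computes:
  d4 = neg(6) = -6

After the edit, cleaning proceeds:
  d4: a read changed (s2 6->5) — executes, giving -5.

The edit dirties: d4.
1 derived signals run: d4.
No dirty derived signal escaped a run.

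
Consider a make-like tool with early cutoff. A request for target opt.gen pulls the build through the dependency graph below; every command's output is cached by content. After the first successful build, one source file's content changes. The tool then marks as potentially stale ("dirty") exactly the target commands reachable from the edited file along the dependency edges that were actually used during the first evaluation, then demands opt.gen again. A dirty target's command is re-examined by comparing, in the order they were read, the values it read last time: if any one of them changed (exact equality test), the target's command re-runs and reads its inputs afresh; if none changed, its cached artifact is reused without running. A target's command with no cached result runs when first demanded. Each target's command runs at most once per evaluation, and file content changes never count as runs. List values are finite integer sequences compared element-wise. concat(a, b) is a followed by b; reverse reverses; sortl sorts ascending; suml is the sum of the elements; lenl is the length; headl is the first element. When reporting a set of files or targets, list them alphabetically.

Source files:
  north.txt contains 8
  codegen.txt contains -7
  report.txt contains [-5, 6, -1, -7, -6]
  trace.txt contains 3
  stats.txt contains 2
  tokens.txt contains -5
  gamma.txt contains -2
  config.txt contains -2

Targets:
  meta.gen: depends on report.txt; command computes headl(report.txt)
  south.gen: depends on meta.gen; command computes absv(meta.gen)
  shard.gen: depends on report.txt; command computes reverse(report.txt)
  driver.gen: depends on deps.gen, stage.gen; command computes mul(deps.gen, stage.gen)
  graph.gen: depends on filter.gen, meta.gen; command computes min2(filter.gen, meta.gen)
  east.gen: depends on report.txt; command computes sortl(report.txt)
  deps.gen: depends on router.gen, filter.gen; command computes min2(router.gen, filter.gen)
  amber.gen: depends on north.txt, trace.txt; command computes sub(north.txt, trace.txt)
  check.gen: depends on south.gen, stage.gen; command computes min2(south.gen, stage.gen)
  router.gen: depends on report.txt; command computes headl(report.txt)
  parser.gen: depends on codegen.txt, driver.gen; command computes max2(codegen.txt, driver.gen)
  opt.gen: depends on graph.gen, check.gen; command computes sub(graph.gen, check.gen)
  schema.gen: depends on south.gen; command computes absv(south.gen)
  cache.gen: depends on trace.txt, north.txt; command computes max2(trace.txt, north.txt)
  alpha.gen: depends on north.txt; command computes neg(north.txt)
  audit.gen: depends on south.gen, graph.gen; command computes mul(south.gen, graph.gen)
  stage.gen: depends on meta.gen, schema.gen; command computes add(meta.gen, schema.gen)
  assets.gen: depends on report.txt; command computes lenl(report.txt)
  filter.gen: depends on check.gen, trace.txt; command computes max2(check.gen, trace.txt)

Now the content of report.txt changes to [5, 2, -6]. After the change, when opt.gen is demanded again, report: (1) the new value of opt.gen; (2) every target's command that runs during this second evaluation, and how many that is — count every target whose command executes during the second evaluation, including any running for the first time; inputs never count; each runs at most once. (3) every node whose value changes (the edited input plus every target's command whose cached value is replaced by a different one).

Demanding opt.gen again yields 0.
7 target commands run: check.gen, filter.gen, graph.gen, meta.gen, opt.gen, south.gen, stage.gen.
The nodes whose values change: check.gen, filter.gen, graph.gen, meta.gen, opt.gen, report.txt, stage.gen.
Note where the cutoff bites: schema.gen is checked, finds nothing changed, and keeps its cache.

First demand of the output computes:
  meta.gen = headl([-5, 6, -1, -7, -6]) = -5
  south.gen = absv(-5) = 5
  schema.gen = absv(5) = 5
  stage.gen = add(-5, 5) = 0
  check.gen = min2(5, 0) = 0
  filter.gen = max2(0, 3) = 3
  graph.gen = min2(3, -5) = -5
  opt.gen = sub(-5, 0) = -5

After the edit, cleaning proceeds:
  meta.gen: a read changed (report.txt [-5, 6, -1, -7, -6]->[5, 2, -6]) — executes, giving 5.
  south.gen: a read changed (meta.gen -5->5) — executes, giving 5 — identical to its old value.
  schema.gen: dirty, but its reads are unchanged (south.gen unchanged); cached 5 stands.
  stage.gen: a read changed (meta.gen -5->5) — executes, giving 10.
  check.gen: a read changed (stage.gen 0->10) — executes, giving 5.
  filter.gen: a read changed (check.gen 0->5) — executes, giving 5.
  graph.gen: a read changed (filter.gen 3->5; meta.gen -5->5) — executes, giving 5.
  opt.gen: a read changed (graph.gen -5->5; check.gen 0->5) — executes, giving 0.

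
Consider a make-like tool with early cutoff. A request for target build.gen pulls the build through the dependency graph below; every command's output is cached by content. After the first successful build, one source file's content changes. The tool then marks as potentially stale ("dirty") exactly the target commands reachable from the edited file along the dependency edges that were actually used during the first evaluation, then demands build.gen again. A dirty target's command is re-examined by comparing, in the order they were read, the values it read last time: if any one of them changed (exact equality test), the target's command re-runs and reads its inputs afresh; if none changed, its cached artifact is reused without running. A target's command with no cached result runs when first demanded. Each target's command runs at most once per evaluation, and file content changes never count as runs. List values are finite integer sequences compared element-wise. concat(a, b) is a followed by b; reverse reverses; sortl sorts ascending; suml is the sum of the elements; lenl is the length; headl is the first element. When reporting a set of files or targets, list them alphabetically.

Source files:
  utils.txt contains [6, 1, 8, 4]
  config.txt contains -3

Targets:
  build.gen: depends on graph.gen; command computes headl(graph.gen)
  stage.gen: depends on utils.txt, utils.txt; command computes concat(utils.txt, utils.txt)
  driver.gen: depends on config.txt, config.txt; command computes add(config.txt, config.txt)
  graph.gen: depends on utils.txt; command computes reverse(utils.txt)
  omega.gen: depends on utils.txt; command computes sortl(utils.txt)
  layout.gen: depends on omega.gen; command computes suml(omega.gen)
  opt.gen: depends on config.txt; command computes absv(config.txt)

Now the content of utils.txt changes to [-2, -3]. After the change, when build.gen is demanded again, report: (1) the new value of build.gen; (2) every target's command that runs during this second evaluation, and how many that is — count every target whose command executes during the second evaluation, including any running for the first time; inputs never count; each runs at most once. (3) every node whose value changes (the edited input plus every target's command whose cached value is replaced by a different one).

First demand of the output computes:
  graph.gen = reverse([6, 1, 8, 4]) = [4, 8, 1, 6]
  build.gen = headl([4, 8, 1, 6]) = 4

After the edit, cleaning proceeds:
  graph.gen: a read changed (utils.txt [6, 1, 8, 4]->[-2, -3]) — executes, giving [-3, -2].
  build.gen: a read changed (graph.gen [4, 8, 1, 6]->[-3, -2]) — executes, giving -3.

Demanding build.gen again yields -3.
2 target commands run: build.gen, graph.gen.
The nodes whose values change: build.gen, graph.gen, utils.txt.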